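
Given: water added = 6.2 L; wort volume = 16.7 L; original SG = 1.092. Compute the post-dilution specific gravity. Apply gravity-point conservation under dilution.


SG_new = 1 + (SG_old − 1)·V_old/(V_old + V_water)
pts = (1.092 − 1)·1000·16.7/(16.7 + 6.2) = 67.0917
SG_new = 1 + 67.0917/1000

1.0671


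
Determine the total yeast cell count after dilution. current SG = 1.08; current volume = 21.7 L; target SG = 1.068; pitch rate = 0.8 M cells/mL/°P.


V_w = V·((SG_c−1)/(SG_t−1)−1);  °P = 259 − 259/SG_t;  cells = rate·(V+V_w)·°P
V_w = 21.7·((1.08−1)/(1.068−1)−1) = 3.8294
V_final = 21.7 + 3.8294 = 25.5294
°P = 259 − 259/1.068 = 16.4906
cells = 0.8·25.5294·16.4906

336.7970 billion cells


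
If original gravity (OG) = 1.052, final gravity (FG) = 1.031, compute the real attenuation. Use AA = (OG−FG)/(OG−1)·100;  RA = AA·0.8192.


AA = (1.052 − 1.031)/(1.052 − 1)·100 = 40.3846
RA = 40.3846·0.8192

33.0831 %


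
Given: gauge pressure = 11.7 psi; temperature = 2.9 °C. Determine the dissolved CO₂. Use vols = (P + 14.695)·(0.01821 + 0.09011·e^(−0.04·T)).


vols = (11.7 + 14.695)·(0.01821 + 0.09011·e^(−0.04·2.9))

2.5986 volumes


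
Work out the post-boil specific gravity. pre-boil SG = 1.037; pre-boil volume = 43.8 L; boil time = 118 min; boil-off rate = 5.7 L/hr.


V_post = V_pre − rate·(t/60);  SG_post = 1 + (SG_pre−1)·V_pre/V_post
V_post = 43.8 − 5.7·(118/60) = 32.5900
SG_post = 1 + (1.037 − 1)·43.8/32.5900

1.0497


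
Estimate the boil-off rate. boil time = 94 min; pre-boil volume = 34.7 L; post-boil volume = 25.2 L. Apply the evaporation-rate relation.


rate = (V_pre − V_post) / (t_min/60)
rate = (34.7 − 25.2) / (94/60)

6.0638 L/hr


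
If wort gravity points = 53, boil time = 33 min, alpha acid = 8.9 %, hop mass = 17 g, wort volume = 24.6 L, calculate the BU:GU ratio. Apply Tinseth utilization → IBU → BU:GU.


U = 1.65·0.000125^(GP/1000)·(1−e^(−0.04t))/4.15;  IBU = (α/100)·m·U·1000/V;  BU:GU = IBU/GP
U = 1.65·0.000125^(53/1000)·(1−e^(−0.04·33))/4.15 = 0.1810
IBU = (8.9/100)·17·0.1810·1000/24.6 = 11.1301
BU:GU = 11.1301/53

0.2100


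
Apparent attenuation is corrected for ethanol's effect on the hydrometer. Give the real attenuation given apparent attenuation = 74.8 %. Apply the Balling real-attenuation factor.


RA = AA · 0.8192
RA = 74.8 · 0.8192

61.2762 %


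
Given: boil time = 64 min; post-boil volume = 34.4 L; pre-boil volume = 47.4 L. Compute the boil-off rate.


rate = (V_pre − V_post) / (t_min/60)
rate = (47.4 − 34.4) / (64/60)

12.1875 L/hr


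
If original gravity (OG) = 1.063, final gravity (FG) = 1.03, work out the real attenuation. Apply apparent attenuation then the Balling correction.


AA = (OG−FG)/(OG−1)·100;  RA = AA·0.8192
AA = (1.063 − 1.03)/(1.063 − 1)·100 = 52.3810
RA = 52.3810·0.8192

42.9105 %


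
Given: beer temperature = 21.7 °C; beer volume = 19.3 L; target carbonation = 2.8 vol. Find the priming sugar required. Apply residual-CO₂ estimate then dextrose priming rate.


residual = 14.695·(0.01821 + 0.09011·e^(−0.04·T));  sugar = (target − residual)·4.0·V
residual = 14.695·(0.01821 + 0.09011·e^(−0.04·21.7)) = 0.8235
sugar = (2.8 − 0.8235)·4.0·19.3

152.5883 g


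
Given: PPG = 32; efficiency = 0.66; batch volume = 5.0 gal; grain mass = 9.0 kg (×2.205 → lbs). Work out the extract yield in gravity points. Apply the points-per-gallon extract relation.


points = lbs × PPG × eff / vol
lbs = 9.0 × 2.205 = 19.8450
points = 19.8450 × 32 × 0.66 / 5.0

83.8253 points


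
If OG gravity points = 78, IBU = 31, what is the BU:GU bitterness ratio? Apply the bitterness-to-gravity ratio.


BU:GU = IBU / OG_points
BU:GU = 31 / 78

0.3974


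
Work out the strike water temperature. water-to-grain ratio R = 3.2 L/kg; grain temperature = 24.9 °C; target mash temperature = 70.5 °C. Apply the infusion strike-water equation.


T_strike = (0.41/R)·(T_mash − T_grain) + T_mash
T_strike = (0.41/3.2)·(70.5 − 24.9) + 70.5

76.3425 °C


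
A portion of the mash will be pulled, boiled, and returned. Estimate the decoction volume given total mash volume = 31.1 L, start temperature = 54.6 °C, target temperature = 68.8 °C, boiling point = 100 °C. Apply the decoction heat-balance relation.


V_dec = V_total·(T_target − T_start)/(T_boil − T_start)
V_dec = 31.1·(68.8 − 54.6)/(100 − 54.6)

9.7273 L


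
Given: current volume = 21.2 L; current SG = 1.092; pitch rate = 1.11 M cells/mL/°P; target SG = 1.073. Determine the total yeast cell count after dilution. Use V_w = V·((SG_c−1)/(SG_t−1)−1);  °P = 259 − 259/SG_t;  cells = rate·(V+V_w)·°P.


V_w = 21.2·((1.092−1)/(1.073−1)−1) = 5.5178
V_final = 21.2 + 5.5178 = 26.7178
°P = 259 − 259/1.073 = 17.6207
cells = 1.11·26.7178·17.6207

522.5727 billion cells


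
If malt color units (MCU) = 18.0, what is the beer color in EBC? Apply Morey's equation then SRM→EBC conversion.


SRM = 1.4922·MCU^0.6859;  EBC = SRM·1.97
SRM = 1.4922·18.0^0.6859 = 10.8347
EBC = 10.8347·1.97

21.3444 EBC


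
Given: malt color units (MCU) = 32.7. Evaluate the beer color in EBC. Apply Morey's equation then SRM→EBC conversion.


SRM = 1.4922·MCU^0.6859;  EBC = SRM·1.97
SRM = 1.4922·32.7^0.6859 = 16.3176
EBC = 16.3176·1.97

32.1456 EBC


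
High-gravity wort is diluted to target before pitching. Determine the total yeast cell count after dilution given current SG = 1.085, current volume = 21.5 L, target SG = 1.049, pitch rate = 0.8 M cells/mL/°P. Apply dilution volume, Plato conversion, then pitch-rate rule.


V_w = V·((SG_c−1)/(SG_t−1)−1);  °P = 259 − 259/SG_t;  cells = rate·(V+V_w)·°P
V_w = 21.5·((1.085−1)/(1.049−1)−1) = 15.7959
V_final = 21.5 + 15.7959 = 37.2959
°P = 259 − 259/1.049 = 12.0982
cells = 0.8·37.2959·12.0982

360.9704 billion cells


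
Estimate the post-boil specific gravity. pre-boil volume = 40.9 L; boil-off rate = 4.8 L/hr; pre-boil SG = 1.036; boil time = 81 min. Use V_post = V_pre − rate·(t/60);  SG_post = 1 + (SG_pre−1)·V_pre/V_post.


V_post = 40.9 − 4.8·(81/60) = 34.4200
SG_post = 1 + (1.036 − 1)·40.9/34.4200

1.0428


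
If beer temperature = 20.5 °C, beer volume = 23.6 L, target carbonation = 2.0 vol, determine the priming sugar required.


residual = 14.695·(0.01821 + 0.09011·e^(−0.04·T));  sugar = (target − residual)·4.0·V
residual = 14.695·(0.01821 + 0.09011·e^(−0.04·20.5)) = 0.8508
sugar = (2.0 − 0.8508)·4.0·23.6

108.4844 g


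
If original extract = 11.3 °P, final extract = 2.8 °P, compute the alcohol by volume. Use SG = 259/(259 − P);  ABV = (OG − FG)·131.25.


OG = 259/(259 − 11.3) = 1.0456
FG = 259/(259 − 2.8) = 1.0109
ABV = (1.0456 − 1.0109)·131.25

4.5532 % ABV


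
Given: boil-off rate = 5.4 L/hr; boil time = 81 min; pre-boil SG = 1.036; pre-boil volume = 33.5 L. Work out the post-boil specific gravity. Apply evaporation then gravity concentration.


V_post = V_pre − rate·(t/60);  SG_post = 1 + (SG_pre−1)·V_pre/V_post
V_post = 33.5 − 5.4·(81/60) = 26.2100
SG_post = 1 + (1.036 − 1)·33.5/26.2100

1.0460


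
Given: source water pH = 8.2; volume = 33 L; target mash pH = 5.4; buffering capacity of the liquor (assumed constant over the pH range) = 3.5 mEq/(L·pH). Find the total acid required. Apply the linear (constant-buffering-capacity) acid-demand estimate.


acid = buffering capacity · (pH_source − pH_target) · V
acid = 3.5 · (8.2 − 5.4) · 33

323.4000 mEq


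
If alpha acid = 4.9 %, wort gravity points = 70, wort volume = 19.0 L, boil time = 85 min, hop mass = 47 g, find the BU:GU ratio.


U = 1.65·0.000125^(GP/1000)·(1−e^(−0.04t))/4.15;  IBU = (α/100)·m·U·1000/V;  BU:GU = IBU/GP
U = 1.65·0.000125^(70/1000)·(1−e^(−0.04·85))/4.15 = 0.2049
IBU = (4.9/100)·47·0.2049·1000/19.0 = 24.8324
BU:GU = 24.8324/70

0.3547


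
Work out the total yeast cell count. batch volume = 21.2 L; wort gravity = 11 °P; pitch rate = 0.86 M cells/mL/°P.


cells (billions) = rate · V_L · °P
cells = 0.86 · 21.2 · 11

200.5520 billion cells


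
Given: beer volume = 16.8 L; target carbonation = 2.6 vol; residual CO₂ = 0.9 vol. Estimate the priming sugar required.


sugar = (target − residual)·4.0·V
sugar = (2.6 − 0.9)·4.0·16.8

114.2400 g


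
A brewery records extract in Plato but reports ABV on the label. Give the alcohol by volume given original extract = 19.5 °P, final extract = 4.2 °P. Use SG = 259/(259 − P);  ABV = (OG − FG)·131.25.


OG = 259/(259 − 19.5) = 1.0814
FG = 259/(259 − 4.2) = 1.0165
ABV = (1.0814 − 1.0165)·131.25

8.5229 % ABV


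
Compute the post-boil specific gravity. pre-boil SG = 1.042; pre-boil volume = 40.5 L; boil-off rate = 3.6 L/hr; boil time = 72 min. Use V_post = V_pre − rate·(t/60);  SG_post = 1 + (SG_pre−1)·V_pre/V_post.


V_post = 40.5 − 3.6·(72/60) = 36.1800
SG_post = 1 + (1.042 − 1)·40.5/36.1800

1.0470


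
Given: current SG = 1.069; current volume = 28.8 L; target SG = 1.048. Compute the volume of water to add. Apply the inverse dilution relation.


V_water = V·((SG_curr − 1)/(SG_target − 1) − 1)
V_water = 28.8·((1.069 − 1)/(1.048 − 1) − 1)

12.6000 L


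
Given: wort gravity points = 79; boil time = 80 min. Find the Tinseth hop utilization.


U = 1.65·0.000125^(GP/1000) · (1 − e^(−0.04·t))/4.15
bigness = 1.65·0.000125^(79/1000) = 0.8112
boil_factor = (1 − e^(−0.04·80))/4.15 = 0.2311
U = 0.8112 · 0.2311

0.1875


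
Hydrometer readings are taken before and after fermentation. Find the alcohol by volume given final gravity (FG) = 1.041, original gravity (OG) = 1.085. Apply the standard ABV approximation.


ABV = (OG − FG) · 131.25
ABV = (1.085 − 1.041) · 131.25

5.7750 % ABV


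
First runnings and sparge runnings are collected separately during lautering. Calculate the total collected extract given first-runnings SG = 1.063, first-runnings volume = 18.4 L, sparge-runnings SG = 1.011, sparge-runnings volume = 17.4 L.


total = Σ (SG_i − 1)·1000·V_i
first = (1.063 − 1)·1000·18.4 = 1159.2000
sparge = (1.011 − 1)·1000·17.4 = 191.4000
total = 1159.2000 + 191.4000

1350.6000 gravity·L


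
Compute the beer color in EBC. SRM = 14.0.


EBC = SRM · 1.97
EBC = 14.0 · 1.97

27.5800 EBC


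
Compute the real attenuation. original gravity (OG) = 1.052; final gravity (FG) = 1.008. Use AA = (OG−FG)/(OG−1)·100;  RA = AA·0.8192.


AA = (1.052 − 1.008)/(1.052 − 1)·100 = 84.6154
RA = 84.6154·0.8192

69.3169 %


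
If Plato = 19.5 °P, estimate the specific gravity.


SG = 259/(259 − P)
SG = 259/(259 − 19.5)

1.0814


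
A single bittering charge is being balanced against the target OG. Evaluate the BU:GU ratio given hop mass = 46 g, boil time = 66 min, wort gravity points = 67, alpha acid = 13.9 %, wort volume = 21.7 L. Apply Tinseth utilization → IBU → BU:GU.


U = 1.65·0.000125^(GP/1000)·(1−e^(−0.04t))/4.15;  IBU = (α/100)·m·U·1000/V;  BU:GU = IBU/GP
U = 1.65·0.000125^(67/1000)·(1−e^(−0.04·66))/4.15 = 0.2022
IBU = (13.9/100)·46·0.2022·1000/21.7 = 59.5784
BU:GU = 59.5784/67

0.8892


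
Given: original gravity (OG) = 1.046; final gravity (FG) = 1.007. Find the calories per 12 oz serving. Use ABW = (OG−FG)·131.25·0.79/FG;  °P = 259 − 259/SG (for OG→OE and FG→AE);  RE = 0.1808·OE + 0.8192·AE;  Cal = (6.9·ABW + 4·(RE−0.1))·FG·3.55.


ABW = (1.046 − 1.007)·131.25·0.79/1.007 = 4.0157
OE = 259 − 259/1.046 = 11.3901 °P
AE = 259 − 259/1.007 = 1.8004 °P
RE = 0.1808·11.3901 + 0.8192·1.8004 = 3.5342 °P
Cal = (6.9·4.0157 + 4·(3.5342−0.1))·1.007·3.55

148.1603 kcal


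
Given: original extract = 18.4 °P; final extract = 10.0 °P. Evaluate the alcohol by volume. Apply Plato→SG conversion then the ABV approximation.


SG = 259/(259 − P);  ABV = (OG − FG)·131.25
OG = 259/(259 − 18.4) = 1.0765
FG = 259/(259 − 10.0) = 1.0402
ABV = (1.0765 − 1.0402)·131.25

4.7663 % ABV


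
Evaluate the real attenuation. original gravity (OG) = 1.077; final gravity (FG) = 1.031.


AA = (OG−FG)/(OG−1)·100;  RA = AA·0.8192
AA = (1.077 − 1.031)/(1.077 − 1)·100 = 59.7403
RA = 59.7403·0.8192

48.9392 %


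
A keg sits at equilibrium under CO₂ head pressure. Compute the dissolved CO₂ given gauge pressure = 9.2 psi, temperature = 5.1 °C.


vols = (P + 14.695)·(0.01821 + 0.09011·e^(−0.04·T))
vols = (9.2 + 14.695)·(0.01821 + 0.09011·e^(−0.04·5.1))

2.1910 volumes


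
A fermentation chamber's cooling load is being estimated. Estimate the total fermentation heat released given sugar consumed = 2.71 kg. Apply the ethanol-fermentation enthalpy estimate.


Q = m_sugar · 590 kJ/kg
Q = 2.71 · 590

1598.9000 kJ


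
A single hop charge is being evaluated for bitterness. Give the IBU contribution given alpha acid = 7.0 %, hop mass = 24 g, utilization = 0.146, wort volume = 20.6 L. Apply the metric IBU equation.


IBU = (α/100)·mass·U·1000 / V
IBU = (7.0/100)·24·0.146·1000 / 20.6

11.9068 IBU


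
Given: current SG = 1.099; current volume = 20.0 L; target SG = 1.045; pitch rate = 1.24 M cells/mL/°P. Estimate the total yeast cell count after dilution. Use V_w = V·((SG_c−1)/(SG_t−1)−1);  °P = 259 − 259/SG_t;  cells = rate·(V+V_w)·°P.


V_w = 20.0·((1.099−1)/(1.045−1)−1) = 24.0000
V_final = 20.0 + 24.0000 = 44.0000
°P = 259 − 259/1.045 = 11.1531
cells = 1.24·44.0000·11.1531

608.5137 billion cells


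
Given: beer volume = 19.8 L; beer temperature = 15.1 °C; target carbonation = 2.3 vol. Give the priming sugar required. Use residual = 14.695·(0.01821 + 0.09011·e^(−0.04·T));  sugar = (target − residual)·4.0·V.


residual = 14.695·(0.01821 + 0.09011·e^(−0.04·15.1)) = 0.9914
sugar = (2.3 − 0.9914)·4.0·19.8

103.6401 g


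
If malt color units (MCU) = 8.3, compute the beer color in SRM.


SRM = 1.4922 · MCU^0.6859
SRM = 1.4922 · 8.3^0.6859

6.3712 SRM


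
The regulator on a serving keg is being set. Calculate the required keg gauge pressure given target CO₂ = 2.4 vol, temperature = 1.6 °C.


psi = vols/(0.01821 + 0.09011·e^(−0.04·T)) − 14.695
psi = 2.4/(0.01821 + 0.09011·e^(−0.04·1.6)) − 14.695

8.6664 psi


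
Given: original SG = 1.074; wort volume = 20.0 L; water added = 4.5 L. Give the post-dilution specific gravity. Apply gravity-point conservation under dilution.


SG_new = 1 + (SG_old − 1)·V_old/(V_old + V_water)
pts = (1.074 − 1)·1000·20.0/(20.0 + 4.5) = 60.4082
SG_new = 1 + 60.4082/1000

1.0604


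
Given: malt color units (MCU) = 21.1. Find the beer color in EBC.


SRM = 1.4922·MCU^0.6859;  EBC = SRM·1.97
SRM = 1.4922·21.1^0.6859 = 12.0824
EBC = 12.0824·1.97

23.8023 EBC


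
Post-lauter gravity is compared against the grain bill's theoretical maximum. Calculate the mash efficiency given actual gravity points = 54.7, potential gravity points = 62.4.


efficiency = actual / potential × 100
efficiency = 54.7 / 62.4 × 100

87.6603 %


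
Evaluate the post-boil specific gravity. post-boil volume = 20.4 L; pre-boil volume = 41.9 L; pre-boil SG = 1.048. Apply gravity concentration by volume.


SG_post = 1 + (SG_pre − 1)·V_pre/V_post
pts_pre = (1.048 − 1)·1000 = 48.0000
pts_post = 48.0000·41.9/20.4 = 98.5882
SG_post = 1 + 98.5882/1000

1.0986


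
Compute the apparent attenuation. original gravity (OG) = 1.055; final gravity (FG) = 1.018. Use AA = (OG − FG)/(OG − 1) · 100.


AA = (1.055 − 1.018)/(1.055 − 1) · 100

67.2727 %


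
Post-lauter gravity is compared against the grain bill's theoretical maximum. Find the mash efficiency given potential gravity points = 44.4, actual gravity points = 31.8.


efficiency = actual / potential × 100
efficiency = 31.8 / 44.4 × 100

71.6216 %


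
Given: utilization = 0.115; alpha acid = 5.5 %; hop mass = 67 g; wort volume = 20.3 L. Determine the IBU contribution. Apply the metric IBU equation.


IBU = (α/100)·mass·U·1000 / V
IBU = (5.5/100)·67·0.115·1000 / 20.3

20.8756 IBU


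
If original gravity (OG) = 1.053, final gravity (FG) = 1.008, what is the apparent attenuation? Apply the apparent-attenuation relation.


AA = (OG − FG)/(OG − 1) · 100
AA = (1.053 − 1.008)/(1.053 − 1) · 100

84.9057 %


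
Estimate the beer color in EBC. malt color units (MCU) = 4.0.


SRM = 1.4922·MCU^0.6859;  EBC = SRM·1.97
SRM = 1.4922·4.0^0.6859 = 3.8617
EBC = 3.8617·1.97

7.6076 EBC


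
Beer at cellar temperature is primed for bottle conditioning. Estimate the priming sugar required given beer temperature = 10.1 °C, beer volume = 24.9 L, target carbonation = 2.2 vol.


residual = 14.695·(0.01821 + 0.09011·e^(−0.04·T));  sugar = (target − residual)·4.0·V
residual = 14.695·(0.01821 + 0.09011·e^(−0.04·10.1)) = 1.1517
sugar = (2.2 − 1.1517)·4.0·24.9

104.4139 g


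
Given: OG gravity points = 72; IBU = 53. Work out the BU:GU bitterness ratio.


BU:GU = IBU / OG_points
BU:GU = 53 / 72

0.7361


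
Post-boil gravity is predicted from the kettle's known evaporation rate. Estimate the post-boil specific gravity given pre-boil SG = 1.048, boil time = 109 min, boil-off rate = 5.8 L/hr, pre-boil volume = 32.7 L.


V_post = V_pre − rate·(t/60);  SG_post = 1 + (SG_pre−1)·V_pre/V_post
V_post = 32.7 − 5.8·(109/60) = 22.1633
SG_post = 1 + (1.048 − 1)·32.7/22.1633

1.0708


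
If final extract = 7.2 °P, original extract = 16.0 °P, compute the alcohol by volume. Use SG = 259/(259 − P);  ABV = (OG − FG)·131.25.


OG = 259/(259 − 16.0) = 1.0658
FG = 259/(259 − 7.2) = 1.0286
ABV = (1.0658 − 1.0286)·131.25

4.8890 % ABV


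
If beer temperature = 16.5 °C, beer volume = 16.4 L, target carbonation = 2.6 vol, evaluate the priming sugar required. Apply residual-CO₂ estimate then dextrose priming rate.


residual = 14.695·(0.01821 + 0.09011·e^(−0.04·T));  sugar = (target − residual)·4.0·V
residual = 14.695·(0.01821 + 0.09011·e^(−0.04·16.5)) = 0.9520
sugar = (2.6 − 0.9520)·4.0·16.4

108.1092 g


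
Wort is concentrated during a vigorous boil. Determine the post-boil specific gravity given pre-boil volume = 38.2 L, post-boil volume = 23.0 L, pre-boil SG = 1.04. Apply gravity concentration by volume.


SG_post = 1 + (SG_pre − 1)·V_pre/V_post
pts_pre = (1.04 − 1)·1000 = 40.0000
pts_post = 40.0000·38.2/23.0 = 66.4348
SG_post = 1 + 66.4348/1000

1.0664


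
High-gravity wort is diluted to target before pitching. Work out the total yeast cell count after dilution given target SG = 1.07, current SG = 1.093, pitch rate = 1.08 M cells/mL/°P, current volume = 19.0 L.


V_w = V·((SG_c−1)/(SG_t−1)−1);  °P = 259 − 259/SG_t;  cells = rate·(V+V_w)·°P
V_w = 19.0·((1.093−1)/(1.07−1)−1) = 6.2429
V_final = 19.0 + 6.2429 = 25.2429
°P = 259 − 259/1.07 = 16.9439
cells = 1.08·25.2429·16.9439

461.9301 billion cells


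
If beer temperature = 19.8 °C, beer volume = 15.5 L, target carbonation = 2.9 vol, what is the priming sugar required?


residual = 14.695·(0.01821 + 0.09011·e^(−0.04·T));  sugar = (target − residual)·4.0·V
residual = 14.695·(0.01821 + 0.09011·e^(−0.04·19.8)) = 0.8674
sugar = (2.9 − 0.8674)·4.0·15.5

126.0236 g


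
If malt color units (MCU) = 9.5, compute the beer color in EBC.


SRM = 1.4922·MCU^0.6859;  EBC = SRM·1.97
SRM = 1.4922·9.5^0.6859 = 6.9895
EBC = 6.9895·1.97

13.7694 EBC


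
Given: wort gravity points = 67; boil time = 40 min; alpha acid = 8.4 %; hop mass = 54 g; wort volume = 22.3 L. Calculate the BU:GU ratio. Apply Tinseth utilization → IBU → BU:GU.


U = 1.65·0.000125^(GP/1000)·(1−e^(−0.04t))/4.15;  IBU = (α/100)·m·U·1000/V;  BU:GU = IBU/GP
U = 1.65·0.000125^(67/1000)·(1−e^(−0.04·40))/4.15 = 0.1738
IBU = (8.4/100)·54·0.1738·1000/22.3 = 35.3473
BU:GU = 35.3473/67

0.5276


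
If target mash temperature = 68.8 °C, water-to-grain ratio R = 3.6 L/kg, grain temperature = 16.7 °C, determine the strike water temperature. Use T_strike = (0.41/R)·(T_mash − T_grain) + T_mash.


T_strike = (0.41/3.6)·(68.8 − 16.7) + 68.8

74.7336 °C


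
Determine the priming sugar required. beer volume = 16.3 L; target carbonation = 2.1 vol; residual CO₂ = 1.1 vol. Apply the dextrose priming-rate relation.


sugar = (target − residual)·4.0·V
sugar = (2.1 − 1.1)·4.0·16.3

65.2000 g


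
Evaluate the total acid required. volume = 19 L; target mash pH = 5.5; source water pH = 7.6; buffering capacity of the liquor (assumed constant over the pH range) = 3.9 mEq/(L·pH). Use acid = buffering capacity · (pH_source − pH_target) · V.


acid = 3.9 · (7.6 − 5.5) · 19

155.6100 mEq


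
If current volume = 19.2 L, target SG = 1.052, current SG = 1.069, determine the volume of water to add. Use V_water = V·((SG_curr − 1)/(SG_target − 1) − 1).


V_water = 19.2·((1.069 − 1)/(1.052 − 1) − 1)

6.2769 L


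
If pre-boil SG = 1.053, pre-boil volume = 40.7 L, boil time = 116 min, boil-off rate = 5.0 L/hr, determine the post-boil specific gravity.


V_post = V_pre − rate·(t/60);  SG_post = 1 + (SG_pre−1)·V_pre/V_post
V_post = 40.7 − 5.0·(116/60) = 31.0333
SG_post = 1 + (1.053 − 1)·40.7/31.0333

1.0695


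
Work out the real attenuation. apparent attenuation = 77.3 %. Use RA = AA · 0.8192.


RA = 77.3 · 0.8192

63.3242 %


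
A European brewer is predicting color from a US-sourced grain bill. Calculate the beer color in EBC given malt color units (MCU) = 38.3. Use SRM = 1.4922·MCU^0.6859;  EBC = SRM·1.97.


SRM = 1.4922·38.3^0.6859 = 18.1862
EBC = 18.1862·1.97

35.8269 EBC


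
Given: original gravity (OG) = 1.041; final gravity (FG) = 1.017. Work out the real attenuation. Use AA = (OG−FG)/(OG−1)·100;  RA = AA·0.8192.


AA = (1.041 − 1.017)/(1.041 − 1)·100 = 58.5366
RA = 58.5366·0.8192

47.9532 %


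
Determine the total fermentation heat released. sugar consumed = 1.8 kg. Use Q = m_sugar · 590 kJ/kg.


Q = 1.8 · 590

1062.0000 kJ


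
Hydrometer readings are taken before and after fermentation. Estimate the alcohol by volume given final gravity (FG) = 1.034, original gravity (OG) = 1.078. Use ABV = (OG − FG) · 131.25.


ABV = (1.078 − 1.034) · 131.25

5.7750 % ABV


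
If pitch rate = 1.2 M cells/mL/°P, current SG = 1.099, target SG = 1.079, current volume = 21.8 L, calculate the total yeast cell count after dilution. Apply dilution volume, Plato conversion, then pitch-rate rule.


V_w = V·((SG_c−1)/(SG_t−1)−1);  °P = 259 − 259/SG_t;  cells = rate·(V+V_w)·°P
V_w = 21.8·((1.099−1)/(1.079−1)−1) = 5.5190
V_final = 21.8 + 5.5190 = 27.3190
°P = 259 − 259/1.079 = 18.9629
cells = 1.2·27.3190·18.9629

621.6576 billion cells


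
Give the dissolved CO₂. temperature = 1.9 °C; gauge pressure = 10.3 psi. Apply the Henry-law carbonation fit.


vols = (P + 14.695)·(0.01821 + 0.09011·e^(−0.04·T))
vols = (10.3 + 14.695)·(0.01821 + 0.09011·e^(−0.04·1.9))

2.5426 volumes


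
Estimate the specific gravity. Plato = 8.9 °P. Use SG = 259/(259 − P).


SG = 259/(259 − 8.9)

1.0356


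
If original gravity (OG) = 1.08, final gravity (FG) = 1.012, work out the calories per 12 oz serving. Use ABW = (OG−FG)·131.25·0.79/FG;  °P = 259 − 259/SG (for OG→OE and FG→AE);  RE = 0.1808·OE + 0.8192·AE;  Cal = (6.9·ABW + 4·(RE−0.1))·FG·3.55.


ABW = (1.08 − 1.012)·131.25·0.79/1.012 = 6.9671
OE = 259 − 259/1.08 = 19.1852 °P
AE = 259 − 259/1.012 = 3.0711 °P
RE = 0.1808·19.1852 + 0.8192·3.0711 = 5.9846 °P
Cal = (6.9·6.9671 + 4·(5.9846−0.1))·1.012·3.55

257.2717 kcal


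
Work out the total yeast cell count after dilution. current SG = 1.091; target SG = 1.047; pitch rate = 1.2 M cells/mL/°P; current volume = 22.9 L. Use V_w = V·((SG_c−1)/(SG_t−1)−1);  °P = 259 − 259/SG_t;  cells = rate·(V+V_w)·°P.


V_w = 22.9·((1.091−1)/(1.047−1)−1) = 21.4383
V_final = 22.9 + 21.4383 = 44.3383
°P = 259 − 259/1.047 = 11.6266
cells = 1.2·44.3383·11.6266

618.6018 billion cells


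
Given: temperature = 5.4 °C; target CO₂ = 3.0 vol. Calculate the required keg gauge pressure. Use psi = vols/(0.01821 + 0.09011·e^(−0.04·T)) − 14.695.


psi = 3.0/(0.01821 + 0.09011·e^(−0.04·5.4)) − 14.695

18.3393 psi


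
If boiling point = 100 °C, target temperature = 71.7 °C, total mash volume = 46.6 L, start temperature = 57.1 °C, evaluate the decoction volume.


V_dec = V_total·(T_target − T_start)/(T_boil − T_start)
V_dec = 46.6·(71.7 − 57.1)/(100 − 57.1)

15.8592 L


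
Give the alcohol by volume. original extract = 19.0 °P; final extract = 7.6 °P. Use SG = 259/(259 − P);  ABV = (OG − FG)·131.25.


OG = 259/(259 − 19.0) = 1.0792
FG = 259/(259 − 7.6) = 1.0302
ABV = (1.0792 − 1.0302)·131.25

6.4228 % ABV


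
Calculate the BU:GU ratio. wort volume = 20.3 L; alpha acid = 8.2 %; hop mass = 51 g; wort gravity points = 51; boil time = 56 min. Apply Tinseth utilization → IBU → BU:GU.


U = 1.65·0.000125^(GP/1000)·(1−e^(−0.04t))/4.15;  IBU = (α/100)·m·U·1000/V;  BU:GU = IBU/GP
U = 1.65·0.000125^(51/1000)·(1−e^(−0.04·56))/4.15 = 0.2246
IBU = (8.2/100)·51·0.2246·1000/20.3 = 46.2787
BU:GU = 46.2787/51

0.9074


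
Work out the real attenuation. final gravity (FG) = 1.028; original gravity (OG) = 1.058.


AA = (OG−FG)/(OG−1)·100;  RA = AA·0.8192
AA = (1.058 − 1.028)/(1.058 − 1)·100 = 51.7241
RA = 51.7241·0.8192

42.3724 %


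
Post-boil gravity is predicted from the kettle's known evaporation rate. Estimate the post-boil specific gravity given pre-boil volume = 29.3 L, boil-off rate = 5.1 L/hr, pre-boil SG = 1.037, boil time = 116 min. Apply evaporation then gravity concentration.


V_post = V_pre − rate·(t/60);  SG_post = 1 + (SG_pre−1)·V_pre/V_post
V_post = 29.3 − 5.1·(116/60) = 19.4400
SG_post = 1 + (1.037 − 1)·29.3/19.4400

1.0558


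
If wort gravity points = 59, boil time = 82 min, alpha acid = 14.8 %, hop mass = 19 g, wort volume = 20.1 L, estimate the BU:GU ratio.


U = 1.65·0.000125^(GP/1000)·(1−e^(−0.04t))/4.15;  IBU = (α/100)·m·U·1000/V;  BU:GU = IBU/GP
U = 1.65·0.000125^(59/1000)·(1−e^(−0.04·82))/4.15 = 0.2252
IBU = (14.8/100)·19·0.2252·1000/20.1 = 31.5004
BU:GU = 31.5004/59

0.5339


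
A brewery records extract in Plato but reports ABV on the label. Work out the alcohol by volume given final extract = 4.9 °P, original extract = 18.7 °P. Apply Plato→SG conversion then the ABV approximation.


SG = 259/(259 − P);  ABV = (OG − FG)·131.25
OG = 259/(259 − 18.7) = 1.0778
FG = 259/(259 − 4.9) = 1.0193
ABV = (1.0778 − 1.0193)·131.25

7.6828 % ABV


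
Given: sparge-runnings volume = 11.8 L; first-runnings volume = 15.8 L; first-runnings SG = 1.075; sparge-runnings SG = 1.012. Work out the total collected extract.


total = Σ (SG_i − 1)·1000·V_i
first = (1.075 − 1)·1000·15.8 = 1185.0000
sparge = (1.012 − 1)·1000·11.8 = 141.6000
total = 1185.0000 + 141.6000

1326.6000 gravity·L


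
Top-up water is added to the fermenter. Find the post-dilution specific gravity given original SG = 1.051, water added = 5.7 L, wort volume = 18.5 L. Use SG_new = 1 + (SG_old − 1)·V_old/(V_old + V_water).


pts = (1.051 − 1)·1000·18.5/(18.5 + 5.7) = 38.9876
SG_new = 1 + 38.9876/1000

1.0390


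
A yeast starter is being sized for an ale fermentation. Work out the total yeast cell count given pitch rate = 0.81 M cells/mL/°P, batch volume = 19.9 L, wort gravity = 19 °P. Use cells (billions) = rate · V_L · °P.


cells = 0.81 · 19.9 · 19

306.2610 billion cells


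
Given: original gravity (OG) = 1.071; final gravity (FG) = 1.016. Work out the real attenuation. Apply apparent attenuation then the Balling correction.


AA = (OG−FG)/(OG−1)·100;  RA = AA·0.8192
AA = (1.071 − 1.016)/(1.071 − 1)·100 = 77.4648
RA = 77.4648·0.8192

63.4592 %


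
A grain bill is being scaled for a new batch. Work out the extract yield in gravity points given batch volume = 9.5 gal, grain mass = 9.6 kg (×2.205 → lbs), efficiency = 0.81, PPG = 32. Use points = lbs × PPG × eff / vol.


lbs = 9.6 × 2.205 = 21.1680
points = 21.1680 × 32 × 0.81 / 9.5

57.7552 points


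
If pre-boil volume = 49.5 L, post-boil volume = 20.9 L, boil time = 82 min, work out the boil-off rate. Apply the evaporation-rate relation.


rate = (V_pre − V_post) / (t_min/60)
rate = (49.5 − 20.9) / (82/60)

20.9268 L/hr


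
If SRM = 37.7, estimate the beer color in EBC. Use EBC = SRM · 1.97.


EBC = 37.7 · 1.97

74.2690 EBC


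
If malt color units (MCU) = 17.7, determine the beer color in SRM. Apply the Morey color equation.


SRM = 1.4922 · MCU^0.6859
SRM = 1.4922 · 17.7^0.6859

10.7106 SRM


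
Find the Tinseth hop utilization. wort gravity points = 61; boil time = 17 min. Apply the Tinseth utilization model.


U = 1.65·0.000125^(GP/1000) · (1 − e^(−0.04·t))/4.15
bigness = 1.65·0.000125^(61/1000) = 0.9537
boil_factor = (1 − e^(−0.04·17))/4.15 = 0.1189
U = 0.9537 · 0.1189

0.1134


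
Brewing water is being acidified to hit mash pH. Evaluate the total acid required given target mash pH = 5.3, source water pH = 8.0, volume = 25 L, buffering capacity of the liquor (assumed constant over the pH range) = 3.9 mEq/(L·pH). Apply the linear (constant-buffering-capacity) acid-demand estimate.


acid = buffering capacity · (pH_source − pH_target) · V
acid = 3.9 · (8.0 − 5.3) · 25

263.2500 mEq


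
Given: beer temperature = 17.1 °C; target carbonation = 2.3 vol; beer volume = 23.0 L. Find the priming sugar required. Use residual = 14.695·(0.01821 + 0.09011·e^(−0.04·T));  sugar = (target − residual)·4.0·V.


residual = 14.695·(0.01821 + 0.09011·e^(−0.04·17.1)) = 0.9358
sugar = (2.3 − 0.9358)·4.0·23.0

125.5098 g


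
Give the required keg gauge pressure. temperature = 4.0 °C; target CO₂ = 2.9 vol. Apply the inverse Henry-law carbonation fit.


psi = vols/(0.01821 + 0.09011·e^(−0.04·T)) − 14.695
psi = 2.9/(0.01821 + 0.09011·e^(−0.04·4.0)) − 14.695

15.8324 psi


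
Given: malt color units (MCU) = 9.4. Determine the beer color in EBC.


SRM = 1.4922·MCU^0.6859;  EBC = SRM·1.97
SRM = 1.4922·9.4^0.6859 = 6.9390
EBC = 6.9390·1.97

13.6698 EBC


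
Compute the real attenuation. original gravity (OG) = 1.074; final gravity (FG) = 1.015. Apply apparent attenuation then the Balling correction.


AA = (OG−FG)/(OG−1)·100;  RA = AA·0.8192
AA = (1.074 − 1.015)/(1.074 − 1)·100 = 79.7297
RA = 79.7297·0.8192

65.3146 %


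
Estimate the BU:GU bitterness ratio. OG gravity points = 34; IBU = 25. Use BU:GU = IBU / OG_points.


BU:GU = 25 / 34

0.7353


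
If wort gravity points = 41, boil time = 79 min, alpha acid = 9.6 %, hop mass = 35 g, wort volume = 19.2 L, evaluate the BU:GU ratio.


U = 1.65·0.000125^(GP/1000)·(1−e^(−0.04t))/4.15;  IBU = (α/100)·m·U·1000/V;  BU:GU = IBU/GP
U = 1.65·0.000125^(41/1000)·(1−e^(−0.04·79))/4.15 = 0.2634
IBU = (9.6/100)·35·0.2634·1000/19.2 = 46.0914
BU:GU = 46.0914/41

1.1242


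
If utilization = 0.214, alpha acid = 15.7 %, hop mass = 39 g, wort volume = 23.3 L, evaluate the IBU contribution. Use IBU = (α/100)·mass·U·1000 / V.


IBU = (15.7/100)·39·0.214·1000 / 23.3

56.2370 IBU


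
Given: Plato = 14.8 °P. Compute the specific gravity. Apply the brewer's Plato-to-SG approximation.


SG = 259/(259 − P)
SG = 259/(259 − 14.8)

1.0606


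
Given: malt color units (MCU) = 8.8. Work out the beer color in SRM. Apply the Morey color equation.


SRM = 1.4922 · MCU^0.6859
SRM = 1.4922 · 8.8^0.6859

6.6320 SRM


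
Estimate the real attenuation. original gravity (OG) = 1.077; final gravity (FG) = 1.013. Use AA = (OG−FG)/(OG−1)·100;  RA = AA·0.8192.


AA = (1.077 − 1.013)/(1.077 − 1)·100 = 83.1169
RA = 83.1169·0.8192

68.0894 %


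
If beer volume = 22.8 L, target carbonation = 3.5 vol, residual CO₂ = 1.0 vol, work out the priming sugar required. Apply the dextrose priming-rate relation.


sugar = (target − residual)·4.0·V
sugar = (3.5 − 1.0)·4.0·22.8

228.0000 g


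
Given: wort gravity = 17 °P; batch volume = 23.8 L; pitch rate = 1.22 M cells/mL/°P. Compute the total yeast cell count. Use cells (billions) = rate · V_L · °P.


cells = 1.22 · 23.8 · 17

493.6120 billion cells


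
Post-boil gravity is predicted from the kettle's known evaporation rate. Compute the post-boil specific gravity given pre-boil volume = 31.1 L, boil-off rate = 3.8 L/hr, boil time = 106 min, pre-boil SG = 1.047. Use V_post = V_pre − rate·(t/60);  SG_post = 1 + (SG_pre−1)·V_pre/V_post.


V_post = 31.1 − 3.8·(106/60) = 24.3867
SG_post = 1 + (1.047 − 1)·31.1/24.3867

1.0599


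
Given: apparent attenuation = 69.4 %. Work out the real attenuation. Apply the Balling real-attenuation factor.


RA = AA · 0.8192
RA = 69.4 · 0.8192

56.8525 %


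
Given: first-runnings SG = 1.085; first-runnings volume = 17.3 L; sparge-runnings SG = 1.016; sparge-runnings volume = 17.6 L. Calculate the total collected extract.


total = Σ (SG_i − 1)·1000·V_i
first = (1.085 − 1)·1000·17.3 = 1470.5000
sparge = (1.016 − 1)·1000·17.6 = 281.6000
total = 1470.5000 + 281.6000

1752.1000 gravity·L


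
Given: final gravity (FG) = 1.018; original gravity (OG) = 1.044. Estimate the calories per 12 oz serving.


ABW = (OG−FG)·131.25·0.79/FG;  °P = 259 − 259/SG (for OG→OE and FG→AE);  RE = 0.1808·OE + 0.8192·AE;  Cal = (6.9·ABW + 4·(RE−0.1))·FG·3.55
ABW = (1.044 − 1.018)·131.25·0.79/1.018 = 2.6482
OE = 259 − 259/1.044 = 10.9157 °P
AE = 259 − 259/1.018 = 4.5796 °P
RE = 0.1808·10.9157 + 0.8192·4.5796 = 5.7251 °P
Cal = (6.9·2.6482 + 4·(5.7251−0.1))·1.018·3.55

147.3503 kcal


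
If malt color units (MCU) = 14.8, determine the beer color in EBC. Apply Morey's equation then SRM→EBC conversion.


SRM = 1.4922·MCU^0.6859;  EBC = SRM·1.97
SRM = 1.4922·14.8^0.6859 = 9.4735
EBC = 9.4735·1.97

18.6628 EBC


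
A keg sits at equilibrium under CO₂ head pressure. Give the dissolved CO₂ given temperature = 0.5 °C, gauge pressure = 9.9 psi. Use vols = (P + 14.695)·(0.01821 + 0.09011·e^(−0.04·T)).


vols = (9.9 + 14.695)·(0.01821 + 0.09011·e^(−0.04·0.5))

2.6202 volumes


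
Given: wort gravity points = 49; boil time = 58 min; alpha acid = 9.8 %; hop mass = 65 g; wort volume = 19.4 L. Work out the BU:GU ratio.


U = 1.65·0.000125^(GP/1000)·(1−e^(−0.04t))/4.15;  IBU = (α/100)·m·U·1000/V;  BU:GU = IBU/GP
U = 1.65·0.000125^(49/1000)·(1−e^(−0.04·58))/4.15 = 0.2308
IBU = (9.8/100)·65·0.2308·1000/19.4 = 75.7874
BU:GU = 75.7874/49

1.5467


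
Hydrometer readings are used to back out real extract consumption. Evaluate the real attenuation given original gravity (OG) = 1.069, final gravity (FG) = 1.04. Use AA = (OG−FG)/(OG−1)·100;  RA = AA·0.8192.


AA = (1.069 − 1.04)/(1.069 − 1)·100 = 42.0290
RA = 42.0290·0.8192

34.4301 %


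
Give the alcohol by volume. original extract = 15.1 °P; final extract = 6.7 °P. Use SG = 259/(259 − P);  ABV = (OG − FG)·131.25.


OG = 259/(259 − 15.1) = 1.0619
FG = 259/(259 − 6.7) = 1.0266
ABV = (1.0619 − 1.0266)·131.25

4.6403 % ABV


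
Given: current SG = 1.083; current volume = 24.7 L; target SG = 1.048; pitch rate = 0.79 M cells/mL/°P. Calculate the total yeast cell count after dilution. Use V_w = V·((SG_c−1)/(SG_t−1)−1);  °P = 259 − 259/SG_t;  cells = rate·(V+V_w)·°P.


V_w = 24.7·((1.083−1)/(1.048−1)−1) = 18.0104
V_final = 24.7 + 18.0104 = 42.7104
°P = 259 − 259/1.048 = 11.8626
cells = 0.79·42.7104·11.8626

400.2586 billion cells


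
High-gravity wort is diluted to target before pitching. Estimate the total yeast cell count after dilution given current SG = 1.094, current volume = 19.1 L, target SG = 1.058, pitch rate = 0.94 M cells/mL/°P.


V_w = V·((SG_c−1)/(SG_t−1)−1);  °P = 259 − 259/SG_t;  cells = rate·(V+V_w)·°P
V_w = 19.1·((1.094−1)/(1.058−1)−1) = 11.8552
V_final = 19.1 + 11.8552 = 30.9552
°P = 259 − 259/1.058 = 14.1985
cells = 0.94·30.9552·14.1985

413.1456 billion cells


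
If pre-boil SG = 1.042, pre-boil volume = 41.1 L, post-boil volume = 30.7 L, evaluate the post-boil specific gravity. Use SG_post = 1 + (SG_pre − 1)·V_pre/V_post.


pts_pre = (1.042 − 1)·1000 = 42.0000
pts_post = 42.0000·41.1/30.7 = 56.2280
SG_post = 1 + 56.2280/1000

1.0562


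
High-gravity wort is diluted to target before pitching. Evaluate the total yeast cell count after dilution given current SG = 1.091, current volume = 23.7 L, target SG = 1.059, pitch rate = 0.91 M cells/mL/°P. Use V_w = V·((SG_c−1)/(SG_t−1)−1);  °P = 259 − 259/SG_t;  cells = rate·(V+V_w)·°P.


V_w = 23.7·((1.091−1)/(1.059−1)−1) = 12.8542
V_final = 23.7 + 12.8542 = 36.5542
°P = 259 − 259/1.059 = 14.4297
cells = 0.91·36.5542·14.4297

479.9930 billion cells


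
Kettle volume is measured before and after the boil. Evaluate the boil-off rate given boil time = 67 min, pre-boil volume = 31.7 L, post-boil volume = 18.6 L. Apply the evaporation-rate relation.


rate = (V_pre − V_post) / (t_min/60)
rate = (31.7 − 18.6) / (67/60)

11.7313 L/hr


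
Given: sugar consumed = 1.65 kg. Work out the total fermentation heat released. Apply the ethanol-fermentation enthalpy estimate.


Q = m_sugar · 590 kJ/kg
Q = 1.65 · 590

973.5000 kJ


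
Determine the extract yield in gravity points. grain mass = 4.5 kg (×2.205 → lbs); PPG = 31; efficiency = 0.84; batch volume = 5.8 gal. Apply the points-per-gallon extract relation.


points = lbs × PPG × eff / vol
lbs = 4.5 × 2.205 = 9.9225
points = 9.9225 × 31 × 0.84 / 5.8

44.5486 points


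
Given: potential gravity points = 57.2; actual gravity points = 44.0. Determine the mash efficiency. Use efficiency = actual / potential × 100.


efficiency = 44.0 / 57.2 × 100

76.9231 %


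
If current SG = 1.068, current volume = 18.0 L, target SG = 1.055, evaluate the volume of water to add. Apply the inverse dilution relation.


V_water = V·((SG_curr − 1)/(SG_target − 1) − 1)
V_water = 18.0·((1.068 − 1)/(1.055 − 1) − 1)

4.2545 L


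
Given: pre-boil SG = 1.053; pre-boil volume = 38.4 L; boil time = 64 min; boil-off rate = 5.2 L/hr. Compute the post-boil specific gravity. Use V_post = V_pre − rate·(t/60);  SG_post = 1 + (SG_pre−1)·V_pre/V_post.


V_post = 38.4 − 5.2·(64/60) = 32.8533
SG_post = 1 + (1.053 − 1)·38.4/32.8533

1.0619


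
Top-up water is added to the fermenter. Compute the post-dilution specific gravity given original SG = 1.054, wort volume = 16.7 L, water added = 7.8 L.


SG_new = 1 + (SG_old − 1)·V_old/(V_old + V_water)
pts = (1.054 − 1)·1000·16.7/(16.7 + 7.8) = 36.8082
SG_new = 1 + 36.8082/1000

1.0368


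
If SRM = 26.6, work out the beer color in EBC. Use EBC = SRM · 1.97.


EBC = 26.6 · 1.97

52.4020 EBC


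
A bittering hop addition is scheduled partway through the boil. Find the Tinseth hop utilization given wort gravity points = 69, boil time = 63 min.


U = 1.65·0.000125^(GP/1000) · (1 − e^(−0.04·t))/4.15
bigness = 1.65·0.000125^(69/1000) = 0.8875
boil_factor = (1 − e^(−0.04·63))/4.15 = 0.2216
U = 0.8875 · 0.2216

0.1966


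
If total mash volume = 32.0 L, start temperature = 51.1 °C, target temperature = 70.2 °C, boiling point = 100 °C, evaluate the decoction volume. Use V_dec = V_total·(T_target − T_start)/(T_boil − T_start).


V_dec = 32.0·(70.2 − 51.1)/(100 − 51.1)

12.4990 L
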